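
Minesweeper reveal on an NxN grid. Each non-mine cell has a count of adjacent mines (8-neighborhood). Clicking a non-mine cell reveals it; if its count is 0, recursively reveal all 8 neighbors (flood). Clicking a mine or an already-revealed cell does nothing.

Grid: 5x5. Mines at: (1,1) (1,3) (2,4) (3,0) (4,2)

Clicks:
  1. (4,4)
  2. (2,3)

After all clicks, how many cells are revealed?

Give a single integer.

Answer: 5

Derivation:
Click 1 (4,4) count=0: revealed 4 new [(3,3) (3,4) (4,3) (4,4)] -> total=4
Click 2 (2,3) count=2: revealed 1 new [(2,3)] -> total=5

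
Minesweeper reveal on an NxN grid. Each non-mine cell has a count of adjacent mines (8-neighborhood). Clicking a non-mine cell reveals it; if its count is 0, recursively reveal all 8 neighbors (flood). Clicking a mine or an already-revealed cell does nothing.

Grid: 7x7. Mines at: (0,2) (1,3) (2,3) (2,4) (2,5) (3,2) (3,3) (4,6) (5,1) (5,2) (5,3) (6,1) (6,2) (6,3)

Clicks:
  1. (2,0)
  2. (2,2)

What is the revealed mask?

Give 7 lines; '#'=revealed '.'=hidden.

Answer: ##.....
##.....
###....
##.....
##.....
.......
.......

Derivation:
Click 1 (2,0) count=0: revealed 10 new [(0,0) (0,1) (1,0) (1,1) (2,0) (2,1) (3,0) (3,1) (4,0) (4,1)] -> total=10
Click 2 (2,2) count=4: revealed 1 new [(2,2)] -> total=11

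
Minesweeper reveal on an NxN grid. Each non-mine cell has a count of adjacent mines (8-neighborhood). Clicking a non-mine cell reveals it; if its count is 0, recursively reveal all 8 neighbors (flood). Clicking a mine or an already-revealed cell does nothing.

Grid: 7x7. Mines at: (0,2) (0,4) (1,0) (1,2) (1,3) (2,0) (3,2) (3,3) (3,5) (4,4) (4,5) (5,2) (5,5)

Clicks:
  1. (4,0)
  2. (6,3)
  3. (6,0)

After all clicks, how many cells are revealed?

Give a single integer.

Click 1 (4,0) count=0: revealed 8 new [(3,0) (3,1) (4,0) (4,1) (5,0) (5,1) (6,0) (6,1)] -> total=8
Click 2 (6,3) count=1: revealed 1 new [(6,3)] -> total=9
Click 3 (6,0) count=0: revealed 0 new [(none)] -> total=9

Answer: 9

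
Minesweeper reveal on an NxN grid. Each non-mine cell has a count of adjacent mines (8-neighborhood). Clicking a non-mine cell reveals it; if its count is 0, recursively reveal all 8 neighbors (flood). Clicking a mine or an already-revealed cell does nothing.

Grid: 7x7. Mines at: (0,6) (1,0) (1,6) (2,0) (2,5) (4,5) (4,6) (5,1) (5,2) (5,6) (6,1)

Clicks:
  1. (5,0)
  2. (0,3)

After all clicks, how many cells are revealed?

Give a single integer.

Click 1 (5,0) count=2: revealed 1 new [(5,0)] -> total=1
Click 2 (0,3) count=0: revealed 22 new [(0,1) (0,2) (0,3) (0,4) (0,5) (1,1) (1,2) (1,3) (1,4) (1,5) (2,1) (2,2) (2,3) (2,4) (3,1) (3,2) (3,3) (3,4) (4,1) (4,2) (4,3) (4,4)] -> total=23

Answer: 23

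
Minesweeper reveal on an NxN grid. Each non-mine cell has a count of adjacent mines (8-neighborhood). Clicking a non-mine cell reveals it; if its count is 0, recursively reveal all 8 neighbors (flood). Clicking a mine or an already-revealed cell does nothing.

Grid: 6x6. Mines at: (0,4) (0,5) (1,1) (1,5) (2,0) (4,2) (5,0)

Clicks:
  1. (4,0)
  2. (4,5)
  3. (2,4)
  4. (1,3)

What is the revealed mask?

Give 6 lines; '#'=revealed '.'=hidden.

Answer: ......
..###.
..####
..####
#..###
...###

Derivation:
Click 1 (4,0) count=1: revealed 1 new [(4,0)] -> total=1
Click 2 (4,5) count=0: revealed 17 new [(1,2) (1,3) (1,4) (2,2) (2,3) (2,4) (2,5) (3,2) (3,3) (3,4) (3,5) (4,3) (4,4) (4,5) (5,3) (5,4) (5,5)] -> total=18
Click 3 (2,4) count=1: revealed 0 new [(none)] -> total=18
Click 4 (1,3) count=1: revealed 0 new [(none)] -> total=18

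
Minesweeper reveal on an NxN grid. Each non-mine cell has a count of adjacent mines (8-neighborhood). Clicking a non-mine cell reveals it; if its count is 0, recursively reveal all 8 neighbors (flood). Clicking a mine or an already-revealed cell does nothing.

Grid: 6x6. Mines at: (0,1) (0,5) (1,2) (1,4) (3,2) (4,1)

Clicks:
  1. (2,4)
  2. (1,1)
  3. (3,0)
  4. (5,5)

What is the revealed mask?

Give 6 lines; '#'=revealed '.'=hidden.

Answer: ......
.#....
...###
#..###
..####
..####

Derivation:
Click 1 (2,4) count=1: revealed 1 new [(2,4)] -> total=1
Click 2 (1,1) count=2: revealed 1 new [(1,1)] -> total=2
Click 3 (3,0) count=1: revealed 1 new [(3,0)] -> total=3
Click 4 (5,5) count=0: revealed 13 new [(2,3) (2,5) (3,3) (3,4) (3,5) (4,2) (4,3) (4,4) (4,5) (5,2) (5,3) (5,4) (5,5)] -> total=16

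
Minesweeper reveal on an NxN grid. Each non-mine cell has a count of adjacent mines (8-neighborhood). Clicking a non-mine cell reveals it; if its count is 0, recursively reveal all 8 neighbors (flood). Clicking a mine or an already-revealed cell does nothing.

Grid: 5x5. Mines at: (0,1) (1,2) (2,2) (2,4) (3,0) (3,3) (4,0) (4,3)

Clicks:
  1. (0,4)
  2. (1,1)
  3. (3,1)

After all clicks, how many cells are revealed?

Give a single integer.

Click 1 (0,4) count=0: revealed 4 new [(0,3) (0,4) (1,3) (1,4)] -> total=4
Click 2 (1,1) count=3: revealed 1 new [(1,1)] -> total=5
Click 3 (3,1) count=3: revealed 1 new [(3,1)] -> total=6

Answer: 6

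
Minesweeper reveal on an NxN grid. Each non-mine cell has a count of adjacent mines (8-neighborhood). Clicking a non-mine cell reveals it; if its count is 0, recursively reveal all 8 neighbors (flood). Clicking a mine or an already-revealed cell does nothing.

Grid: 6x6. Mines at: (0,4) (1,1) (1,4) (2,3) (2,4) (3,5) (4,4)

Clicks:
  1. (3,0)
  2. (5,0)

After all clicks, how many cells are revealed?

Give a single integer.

Click 1 (3,0) count=0: revealed 15 new [(2,0) (2,1) (2,2) (3,0) (3,1) (3,2) (3,3) (4,0) (4,1) (4,2) (4,3) (5,0) (5,1) (5,2) (5,3)] -> total=15
Click 2 (5,0) count=0: revealed 0 new [(none)] -> total=15

Answer: 15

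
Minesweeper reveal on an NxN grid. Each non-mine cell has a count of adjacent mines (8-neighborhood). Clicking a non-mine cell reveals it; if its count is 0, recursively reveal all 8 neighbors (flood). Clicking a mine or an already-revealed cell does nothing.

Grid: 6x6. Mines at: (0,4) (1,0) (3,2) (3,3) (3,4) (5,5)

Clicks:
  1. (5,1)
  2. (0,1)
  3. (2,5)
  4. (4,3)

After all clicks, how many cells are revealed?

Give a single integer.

Click 1 (5,1) count=0: revealed 14 new [(2,0) (2,1) (3,0) (3,1) (4,0) (4,1) (4,2) (4,3) (4,4) (5,0) (5,1) (5,2) (5,3) (5,4)] -> total=14
Click 2 (0,1) count=1: revealed 1 new [(0,1)] -> total=15
Click 3 (2,5) count=1: revealed 1 new [(2,5)] -> total=16
Click 4 (4,3) count=3: revealed 0 new [(none)] -> total=16

Answer: 16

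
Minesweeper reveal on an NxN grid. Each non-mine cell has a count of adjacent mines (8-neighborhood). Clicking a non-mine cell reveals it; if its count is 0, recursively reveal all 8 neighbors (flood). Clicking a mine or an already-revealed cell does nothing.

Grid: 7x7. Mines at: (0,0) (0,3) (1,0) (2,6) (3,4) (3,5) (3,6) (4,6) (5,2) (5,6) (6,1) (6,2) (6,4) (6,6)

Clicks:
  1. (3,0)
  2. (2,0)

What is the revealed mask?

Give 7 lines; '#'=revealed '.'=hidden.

Click 1 (3,0) count=0: revealed 17 new [(1,1) (1,2) (1,3) (2,0) (2,1) (2,2) (2,3) (3,0) (3,1) (3,2) (3,3) (4,0) (4,1) (4,2) (4,3) (5,0) (5,1)] -> total=17
Click 2 (2,0) count=1: revealed 0 new [(none)] -> total=17

Answer: .......
.###...
####...
####...
####...
##.....
.......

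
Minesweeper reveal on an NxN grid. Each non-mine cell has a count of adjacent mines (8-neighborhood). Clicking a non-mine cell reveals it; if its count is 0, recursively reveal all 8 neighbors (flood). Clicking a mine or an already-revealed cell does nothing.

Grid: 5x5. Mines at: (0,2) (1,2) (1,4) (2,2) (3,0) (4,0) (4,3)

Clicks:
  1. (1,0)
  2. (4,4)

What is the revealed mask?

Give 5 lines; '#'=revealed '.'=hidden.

Answer: ##...
##...
##...
.....
....#

Derivation:
Click 1 (1,0) count=0: revealed 6 new [(0,0) (0,1) (1,0) (1,1) (2,0) (2,1)] -> total=6
Click 2 (4,4) count=1: revealed 1 new [(4,4)] -> total=7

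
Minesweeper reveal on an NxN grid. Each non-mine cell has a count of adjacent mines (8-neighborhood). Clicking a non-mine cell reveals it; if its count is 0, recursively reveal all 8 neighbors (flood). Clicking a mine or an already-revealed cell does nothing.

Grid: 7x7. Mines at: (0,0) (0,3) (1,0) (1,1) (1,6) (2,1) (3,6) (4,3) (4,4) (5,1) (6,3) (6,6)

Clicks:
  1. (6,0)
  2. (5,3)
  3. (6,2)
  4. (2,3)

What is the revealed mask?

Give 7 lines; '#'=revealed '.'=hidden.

Click 1 (6,0) count=1: revealed 1 new [(6,0)] -> total=1
Click 2 (5,3) count=3: revealed 1 new [(5,3)] -> total=2
Click 3 (6,2) count=2: revealed 1 new [(6,2)] -> total=3
Click 4 (2,3) count=0: revealed 12 new [(1,2) (1,3) (1,4) (1,5) (2,2) (2,3) (2,4) (2,5) (3,2) (3,3) (3,4) (3,5)] -> total=15

Answer: .......
..####.
..####.
..####.
.......
...#...
#.#....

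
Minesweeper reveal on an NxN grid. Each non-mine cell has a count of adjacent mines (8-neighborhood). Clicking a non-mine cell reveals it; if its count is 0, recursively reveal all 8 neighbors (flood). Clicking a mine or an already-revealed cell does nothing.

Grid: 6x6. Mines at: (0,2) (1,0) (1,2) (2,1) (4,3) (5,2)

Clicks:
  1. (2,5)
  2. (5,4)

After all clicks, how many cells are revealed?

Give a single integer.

Answer: 16

Derivation:
Click 1 (2,5) count=0: revealed 16 new [(0,3) (0,4) (0,5) (1,3) (1,4) (1,5) (2,3) (2,4) (2,5) (3,3) (3,4) (3,5) (4,4) (4,5) (5,4) (5,5)] -> total=16
Click 2 (5,4) count=1: revealed 0 new [(none)] -> total=16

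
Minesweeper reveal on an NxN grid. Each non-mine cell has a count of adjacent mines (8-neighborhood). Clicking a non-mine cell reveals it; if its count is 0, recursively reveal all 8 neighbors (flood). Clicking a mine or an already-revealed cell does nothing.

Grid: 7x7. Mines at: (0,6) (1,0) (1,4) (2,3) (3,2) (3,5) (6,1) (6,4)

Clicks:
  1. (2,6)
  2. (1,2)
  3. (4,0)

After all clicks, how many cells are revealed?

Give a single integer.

Click 1 (2,6) count=1: revealed 1 new [(2,6)] -> total=1
Click 2 (1,2) count=1: revealed 1 new [(1,2)] -> total=2
Click 3 (4,0) count=0: revealed 8 new [(2,0) (2,1) (3,0) (3,1) (4,0) (4,1) (5,0) (5,1)] -> total=10

Answer: 10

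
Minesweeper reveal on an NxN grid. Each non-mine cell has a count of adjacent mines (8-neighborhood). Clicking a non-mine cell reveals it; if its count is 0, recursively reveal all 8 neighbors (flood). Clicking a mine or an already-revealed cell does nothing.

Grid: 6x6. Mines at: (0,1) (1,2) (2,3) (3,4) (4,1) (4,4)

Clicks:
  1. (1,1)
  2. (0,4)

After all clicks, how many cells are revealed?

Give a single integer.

Answer: 9

Derivation:
Click 1 (1,1) count=2: revealed 1 new [(1,1)] -> total=1
Click 2 (0,4) count=0: revealed 8 new [(0,3) (0,4) (0,5) (1,3) (1,4) (1,5) (2,4) (2,5)] -> total=9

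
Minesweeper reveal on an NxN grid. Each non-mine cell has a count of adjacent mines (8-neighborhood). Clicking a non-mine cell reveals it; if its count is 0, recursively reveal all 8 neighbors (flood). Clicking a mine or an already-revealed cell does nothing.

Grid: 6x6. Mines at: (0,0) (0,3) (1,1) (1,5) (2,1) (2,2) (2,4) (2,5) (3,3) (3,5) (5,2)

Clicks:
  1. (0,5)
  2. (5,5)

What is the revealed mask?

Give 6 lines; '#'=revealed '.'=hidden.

Answer: .....#
......
......
......
...###
...###

Derivation:
Click 1 (0,5) count=1: revealed 1 new [(0,5)] -> total=1
Click 2 (5,5) count=0: revealed 6 new [(4,3) (4,4) (4,5) (5,3) (5,4) (5,5)] -> total=7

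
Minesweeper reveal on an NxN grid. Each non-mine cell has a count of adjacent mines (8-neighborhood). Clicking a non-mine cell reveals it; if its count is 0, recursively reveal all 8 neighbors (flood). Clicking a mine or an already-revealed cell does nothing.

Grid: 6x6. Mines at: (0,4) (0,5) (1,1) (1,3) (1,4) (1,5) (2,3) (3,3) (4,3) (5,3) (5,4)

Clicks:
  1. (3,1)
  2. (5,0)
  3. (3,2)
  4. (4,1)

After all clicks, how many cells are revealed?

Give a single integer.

Click 1 (3,1) count=0: revealed 12 new [(2,0) (2,1) (2,2) (3,0) (3,1) (3,2) (4,0) (4,1) (4,2) (5,0) (5,1) (5,2)] -> total=12
Click 2 (5,0) count=0: revealed 0 new [(none)] -> total=12
Click 3 (3,2) count=3: revealed 0 new [(none)] -> total=12
Click 4 (4,1) count=0: revealed 0 new [(none)] -> total=12

Answer: 12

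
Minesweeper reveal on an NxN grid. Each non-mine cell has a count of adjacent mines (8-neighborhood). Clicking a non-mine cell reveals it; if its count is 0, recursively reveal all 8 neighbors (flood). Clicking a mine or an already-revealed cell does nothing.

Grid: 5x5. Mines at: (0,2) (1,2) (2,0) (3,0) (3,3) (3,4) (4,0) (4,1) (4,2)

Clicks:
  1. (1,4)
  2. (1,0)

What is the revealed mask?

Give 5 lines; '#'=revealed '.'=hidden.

Answer: ...##
#..##
...##
.....
.....

Derivation:
Click 1 (1,4) count=0: revealed 6 new [(0,3) (0,4) (1,3) (1,4) (2,3) (2,4)] -> total=6
Click 2 (1,0) count=1: revealed 1 new [(1,0)] -> total=7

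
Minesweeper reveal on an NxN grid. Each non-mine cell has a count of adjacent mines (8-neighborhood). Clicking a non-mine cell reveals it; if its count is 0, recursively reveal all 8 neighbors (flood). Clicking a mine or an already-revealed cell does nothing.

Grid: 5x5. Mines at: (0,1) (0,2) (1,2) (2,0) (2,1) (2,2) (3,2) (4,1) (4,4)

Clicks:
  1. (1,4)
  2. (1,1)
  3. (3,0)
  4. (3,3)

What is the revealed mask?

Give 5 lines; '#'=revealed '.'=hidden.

Answer: ...##
.#.##
...##
#..##
.....

Derivation:
Click 1 (1,4) count=0: revealed 8 new [(0,3) (0,4) (1,3) (1,4) (2,3) (2,4) (3,3) (3,4)] -> total=8
Click 2 (1,1) count=6: revealed 1 new [(1,1)] -> total=9
Click 3 (3,0) count=3: revealed 1 new [(3,0)] -> total=10
Click 4 (3,3) count=3: revealed 0 new [(none)] -> total=10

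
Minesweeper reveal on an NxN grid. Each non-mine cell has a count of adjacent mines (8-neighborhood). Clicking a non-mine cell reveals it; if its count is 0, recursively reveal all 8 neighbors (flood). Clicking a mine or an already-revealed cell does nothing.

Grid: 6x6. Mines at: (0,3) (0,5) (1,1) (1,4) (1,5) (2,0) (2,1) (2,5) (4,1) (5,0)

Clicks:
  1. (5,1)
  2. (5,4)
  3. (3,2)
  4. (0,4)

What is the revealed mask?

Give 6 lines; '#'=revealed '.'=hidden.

Answer: ....#.
......
..###.
..####
..####
.#####

Derivation:
Click 1 (5,1) count=2: revealed 1 new [(5,1)] -> total=1
Click 2 (5,4) count=0: revealed 15 new [(2,2) (2,3) (2,4) (3,2) (3,3) (3,4) (3,5) (4,2) (4,3) (4,4) (4,5) (5,2) (5,3) (5,4) (5,5)] -> total=16
Click 3 (3,2) count=2: revealed 0 new [(none)] -> total=16
Click 4 (0,4) count=4: revealed 1 new [(0,4)] -> total=17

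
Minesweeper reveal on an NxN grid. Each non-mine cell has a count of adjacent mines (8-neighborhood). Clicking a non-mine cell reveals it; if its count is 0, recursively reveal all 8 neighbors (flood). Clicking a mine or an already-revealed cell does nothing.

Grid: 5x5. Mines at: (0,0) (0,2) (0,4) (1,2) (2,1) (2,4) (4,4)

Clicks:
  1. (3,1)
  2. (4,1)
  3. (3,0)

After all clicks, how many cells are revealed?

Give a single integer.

Click 1 (3,1) count=1: revealed 1 new [(3,1)] -> total=1
Click 2 (4,1) count=0: revealed 7 new [(3,0) (3,2) (3,3) (4,0) (4,1) (4,2) (4,3)] -> total=8
Click 3 (3,0) count=1: revealed 0 new [(none)] -> total=8

Answer: 8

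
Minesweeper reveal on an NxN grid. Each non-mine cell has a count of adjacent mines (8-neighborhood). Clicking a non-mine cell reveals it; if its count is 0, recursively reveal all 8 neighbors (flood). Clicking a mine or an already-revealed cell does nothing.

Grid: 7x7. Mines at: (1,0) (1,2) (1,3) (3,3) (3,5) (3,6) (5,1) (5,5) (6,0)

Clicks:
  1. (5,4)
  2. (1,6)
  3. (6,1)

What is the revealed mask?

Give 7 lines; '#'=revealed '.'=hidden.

Answer: ....###
....###
....###
.......
.......
....#..
.#.....

Derivation:
Click 1 (5,4) count=1: revealed 1 new [(5,4)] -> total=1
Click 2 (1,6) count=0: revealed 9 new [(0,4) (0,5) (0,6) (1,4) (1,5) (1,6) (2,4) (2,5) (2,6)] -> total=10
Click 3 (6,1) count=2: revealed 1 new [(6,1)] -> total=11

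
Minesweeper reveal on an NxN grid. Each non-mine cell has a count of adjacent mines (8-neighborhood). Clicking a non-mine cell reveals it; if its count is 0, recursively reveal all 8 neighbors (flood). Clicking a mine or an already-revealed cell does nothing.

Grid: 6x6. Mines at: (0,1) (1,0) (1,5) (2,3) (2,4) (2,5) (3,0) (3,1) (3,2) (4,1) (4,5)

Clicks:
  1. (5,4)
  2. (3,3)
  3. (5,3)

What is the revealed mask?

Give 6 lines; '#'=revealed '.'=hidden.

Answer: ......
......
......
...#..
..###.
..###.

Derivation:
Click 1 (5,4) count=1: revealed 1 new [(5,4)] -> total=1
Click 2 (3,3) count=3: revealed 1 new [(3,3)] -> total=2
Click 3 (5,3) count=0: revealed 5 new [(4,2) (4,3) (4,4) (5,2) (5,3)] -> total=7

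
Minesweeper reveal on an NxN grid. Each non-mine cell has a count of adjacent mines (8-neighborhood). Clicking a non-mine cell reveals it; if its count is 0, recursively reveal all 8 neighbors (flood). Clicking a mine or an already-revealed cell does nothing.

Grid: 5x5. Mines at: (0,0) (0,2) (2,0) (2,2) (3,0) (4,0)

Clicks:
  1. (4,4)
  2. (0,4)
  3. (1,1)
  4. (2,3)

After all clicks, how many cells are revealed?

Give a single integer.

Answer: 15

Derivation:
Click 1 (4,4) count=0: revealed 14 new [(0,3) (0,4) (1,3) (1,4) (2,3) (2,4) (3,1) (3,2) (3,3) (3,4) (4,1) (4,2) (4,3) (4,4)] -> total=14
Click 2 (0,4) count=0: revealed 0 new [(none)] -> total=14
Click 3 (1,1) count=4: revealed 1 new [(1,1)] -> total=15
Click 4 (2,3) count=1: revealed 0 new [(none)] -> total=15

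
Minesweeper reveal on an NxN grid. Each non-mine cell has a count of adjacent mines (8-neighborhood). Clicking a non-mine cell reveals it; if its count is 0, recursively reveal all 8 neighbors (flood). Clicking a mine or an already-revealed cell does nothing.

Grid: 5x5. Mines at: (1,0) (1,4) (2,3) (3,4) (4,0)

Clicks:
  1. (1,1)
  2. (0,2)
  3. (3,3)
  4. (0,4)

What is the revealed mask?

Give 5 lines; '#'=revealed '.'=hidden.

Click 1 (1,1) count=1: revealed 1 new [(1,1)] -> total=1
Click 2 (0,2) count=0: revealed 5 new [(0,1) (0,2) (0,3) (1,2) (1,3)] -> total=6
Click 3 (3,3) count=2: revealed 1 new [(3,3)] -> total=7
Click 4 (0,4) count=1: revealed 1 new [(0,4)] -> total=8

Answer: .####
.###.
.....
...#.
.....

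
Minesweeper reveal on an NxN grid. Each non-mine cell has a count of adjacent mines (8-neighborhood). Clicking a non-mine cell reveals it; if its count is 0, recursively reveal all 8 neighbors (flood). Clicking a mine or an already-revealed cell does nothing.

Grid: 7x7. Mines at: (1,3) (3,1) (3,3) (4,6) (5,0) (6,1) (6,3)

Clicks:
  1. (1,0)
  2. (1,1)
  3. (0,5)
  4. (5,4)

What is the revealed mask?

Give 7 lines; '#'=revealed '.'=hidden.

Answer: ###.###
###.###
###.###
....###
.......
....#..
.......

Derivation:
Click 1 (1,0) count=0: revealed 9 new [(0,0) (0,1) (0,2) (1,0) (1,1) (1,2) (2,0) (2,1) (2,2)] -> total=9
Click 2 (1,1) count=0: revealed 0 new [(none)] -> total=9
Click 3 (0,5) count=0: revealed 12 new [(0,4) (0,5) (0,6) (1,4) (1,5) (1,6) (2,4) (2,5) (2,6) (3,4) (3,5) (3,6)] -> total=21
Click 4 (5,4) count=1: revealed 1 new [(5,4)] -> total=22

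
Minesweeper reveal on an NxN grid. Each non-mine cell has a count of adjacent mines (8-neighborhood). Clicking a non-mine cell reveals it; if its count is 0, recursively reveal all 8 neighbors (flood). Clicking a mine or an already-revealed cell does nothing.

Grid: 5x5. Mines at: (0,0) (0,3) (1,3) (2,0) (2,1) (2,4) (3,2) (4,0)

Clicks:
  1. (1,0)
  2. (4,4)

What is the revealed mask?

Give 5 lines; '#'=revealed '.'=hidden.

Click 1 (1,0) count=3: revealed 1 new [(1,0)] -> total=1
Click 2 (4,4) count=0: revealed 4 new [(3,3) (3,4) (4,3) (4,4)] -> total=5

Answer: .....
#....
.....
...##
...##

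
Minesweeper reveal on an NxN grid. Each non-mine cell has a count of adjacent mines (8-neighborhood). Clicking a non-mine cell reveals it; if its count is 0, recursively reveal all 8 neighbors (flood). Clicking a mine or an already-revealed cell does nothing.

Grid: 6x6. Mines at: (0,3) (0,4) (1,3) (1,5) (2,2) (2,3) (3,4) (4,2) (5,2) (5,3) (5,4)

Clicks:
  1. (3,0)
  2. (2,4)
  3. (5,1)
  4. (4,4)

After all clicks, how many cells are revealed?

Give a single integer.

Answer: 16

Derivation:
Click 1 (3,0) count=0: revealed 14 new [(0,0) (0,1) (0,2) (1,0) (1,1) (1,2) (2,0) (2,1) (3,0) (3,1) (4,0) (4,1) (5,0) (5,1)] -> total=14
Click 2 (2,4) count=4: revealed 1 new [(2,4)] -> total=15
Click 3 (5,1) count=2: revealed 0 new [(none)] -> total=15
Click 4 (4,4) count=3: revealed 1 new [(4,4)] -> total=16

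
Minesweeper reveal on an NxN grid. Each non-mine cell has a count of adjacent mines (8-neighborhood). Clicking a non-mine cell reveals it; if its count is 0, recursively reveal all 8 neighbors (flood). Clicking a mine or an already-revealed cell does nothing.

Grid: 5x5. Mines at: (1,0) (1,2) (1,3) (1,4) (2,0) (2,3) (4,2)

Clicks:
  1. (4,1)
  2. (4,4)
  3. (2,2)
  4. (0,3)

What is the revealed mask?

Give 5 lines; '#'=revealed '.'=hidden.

Click 1 (4,1) count=1: revealed 1 new [(4,1)] -> total=1
Click 2 (4,4) count=0: revealed 4 new [(3,3) (3,4) (4,3) (4,4)] -> total=5
Click 3 (2,2) count=3: revealed 1 new [(2,2)] -> total=6
Click 4 (0,3) count=3: revealed 1 new [(0,3)] -> total=7

Answer: ...#.
.....
..#..
...##
.#.##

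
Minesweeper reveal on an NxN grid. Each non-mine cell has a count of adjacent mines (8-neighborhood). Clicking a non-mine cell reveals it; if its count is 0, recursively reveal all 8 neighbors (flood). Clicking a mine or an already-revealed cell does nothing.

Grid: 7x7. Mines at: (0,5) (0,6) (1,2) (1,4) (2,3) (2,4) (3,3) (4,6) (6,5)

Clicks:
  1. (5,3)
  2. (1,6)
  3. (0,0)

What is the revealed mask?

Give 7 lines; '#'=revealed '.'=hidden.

Answer: ##.....
##....#
###....
###....
#####..
#####..
#####..

Derivation:
Click 1 (5,3) count=0: revealed 25 new [(0,0) (0,1) (1,0) (1,1) (2,0) (2,1) (2,2) (3,0) (3,1) (3,2) (4,0) (4,1) (4,2) (4,3) (4,4) (5,0) (5,1) (5,2) (5,3) (5,4) (6,0) (6,1) (6,2) (6,3) (6,4)] -> total=25
Click 2 (1,6) count=2: revealed 1 new [(1,6)] -> total=26
Click 3 (0,0) count=0: revealed 0 new [(none)] -> total=26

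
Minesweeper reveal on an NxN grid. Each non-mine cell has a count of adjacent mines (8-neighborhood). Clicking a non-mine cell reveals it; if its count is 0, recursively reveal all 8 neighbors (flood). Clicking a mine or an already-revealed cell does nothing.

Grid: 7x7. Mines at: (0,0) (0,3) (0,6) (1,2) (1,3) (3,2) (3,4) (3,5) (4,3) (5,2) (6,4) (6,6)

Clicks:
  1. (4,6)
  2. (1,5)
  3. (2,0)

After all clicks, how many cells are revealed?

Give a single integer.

Answer: 14

Derivation:
Click 1 (4,6) count=1: revealed 1 new [(4,6)] -> total=1
Click 2 (1,5) count=1: revealed 1 new [(1,5)] -> total=2
Click 3 (2,0) count=0: revealed 12 new [(1,0) (1,1) (2,0) (2,1) (3,0) (3,1) (4,0) (4,1) (5,0) (5,1) (6,0) (6,1)] -> total=14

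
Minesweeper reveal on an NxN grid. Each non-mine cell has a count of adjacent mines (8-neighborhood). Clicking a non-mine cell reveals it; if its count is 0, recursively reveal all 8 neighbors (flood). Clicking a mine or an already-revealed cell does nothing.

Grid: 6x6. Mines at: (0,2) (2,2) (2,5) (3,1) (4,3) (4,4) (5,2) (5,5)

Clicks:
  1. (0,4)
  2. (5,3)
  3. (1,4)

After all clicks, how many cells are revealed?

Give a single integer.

Click 1 (0,4) count=0: revealed 6 new [(0,3) (0,4) (0,5) (1,3) (1,4) (1,5)] -> total=6
Click 2 (5,3) count=3: revealed 1 new [(5,3)] -> total=7
Click 3 (1,4) count=1: revealed 0 new [(none)] -> total=7

Answer: 7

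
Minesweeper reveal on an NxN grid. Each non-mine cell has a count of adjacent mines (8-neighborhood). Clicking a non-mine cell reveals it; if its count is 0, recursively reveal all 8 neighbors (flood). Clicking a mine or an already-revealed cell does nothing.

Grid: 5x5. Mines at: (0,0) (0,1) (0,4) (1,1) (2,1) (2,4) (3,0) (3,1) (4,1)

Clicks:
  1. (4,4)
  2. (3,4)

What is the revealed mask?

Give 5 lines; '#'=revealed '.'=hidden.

Click 1 (4,4) count=0: revealed 6 new [(3,2) (3,3) (3,4) (4,2) (4,3) (4,4)] -> total=6
Click 2 (3,4) count=1: revealed 0 new [(none)] -> total=6

Answer: .....
.....
.....
..###
..###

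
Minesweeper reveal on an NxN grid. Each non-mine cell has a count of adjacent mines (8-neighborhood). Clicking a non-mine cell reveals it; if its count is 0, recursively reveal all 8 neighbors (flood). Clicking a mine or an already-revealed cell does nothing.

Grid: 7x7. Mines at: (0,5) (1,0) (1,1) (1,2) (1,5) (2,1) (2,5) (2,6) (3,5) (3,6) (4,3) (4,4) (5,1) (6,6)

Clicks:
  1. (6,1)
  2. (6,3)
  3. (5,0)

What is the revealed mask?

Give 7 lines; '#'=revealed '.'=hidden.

Answer: .......
.......
.......
.......
.......
#.####.
.#####.

Derivation:
Click 1 (6,1) count=1: revealed 1 new [(6,1)] -> total=1
Click 2 (6,3) count=0: revealed 8 new [(5,2) (5,3) (5,4) (5,5) (6,2) (6,3) (6,4) (6,5)] -> total=9
Click 3 (5,0) count=1: revealed 1 new [(5,0)] -> total=10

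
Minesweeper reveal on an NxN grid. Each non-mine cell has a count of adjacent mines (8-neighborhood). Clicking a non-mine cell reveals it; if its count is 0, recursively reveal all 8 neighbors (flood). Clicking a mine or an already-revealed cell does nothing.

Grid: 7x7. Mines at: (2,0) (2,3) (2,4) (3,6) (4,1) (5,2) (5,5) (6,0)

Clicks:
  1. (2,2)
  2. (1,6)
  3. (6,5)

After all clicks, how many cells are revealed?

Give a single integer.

Click 1 (2,2) count=1: revealed 1 new [(2,2)] -> total=1
Click 2 (1,6) count=0: revealed 16 new [(0,0) (0,1) (0,2) (0,3) (0,4) (0,5) (0,6) (1,0) (1,1) (1,2) (1,3) (1,4) (1,5) (1,6) (2,5) (2,6)] -> total=17
Click 3 (6,5) count=1: revealed 1 new [(6,5)] -> total=18

Answer: 18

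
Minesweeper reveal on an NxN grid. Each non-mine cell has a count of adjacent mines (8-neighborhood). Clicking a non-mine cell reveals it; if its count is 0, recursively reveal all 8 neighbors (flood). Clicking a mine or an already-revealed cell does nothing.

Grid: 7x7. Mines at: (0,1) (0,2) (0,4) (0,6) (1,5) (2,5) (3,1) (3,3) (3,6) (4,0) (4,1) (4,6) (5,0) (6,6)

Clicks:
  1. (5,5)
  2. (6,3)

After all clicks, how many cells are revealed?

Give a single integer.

Answer: 14

Derivation:
Click 1 (5,5) count=2: revealed 1 new [(5,5)] -> total=1
Click 2 (6,3) count=0: revealed 13 new [(4,2) (4,3) (4,4) (4,5) (5,1) (5,2) (5,3) (5,4) (6,1) (6,2) (6,3) (6,4) (6,5)] -> total=14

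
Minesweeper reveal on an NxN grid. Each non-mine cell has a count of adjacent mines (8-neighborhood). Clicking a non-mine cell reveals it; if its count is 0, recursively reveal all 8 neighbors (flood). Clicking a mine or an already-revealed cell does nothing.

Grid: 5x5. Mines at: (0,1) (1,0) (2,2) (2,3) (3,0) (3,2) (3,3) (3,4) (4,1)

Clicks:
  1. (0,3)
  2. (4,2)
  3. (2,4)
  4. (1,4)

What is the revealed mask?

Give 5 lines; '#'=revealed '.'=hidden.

Click 1 (0,3) count=0: revealed 6 new [(0,2) (0,3) (0,4) (1,2) (1,3) (1,4)] -> total=6
Click 2 (4,2) count=3: revealed 1 new [(4,2)] -> total=7
Click 3 (2,4) count=3: revealed 1 new [(2,4)] -> total=8
Click 4 (1,4) count=1: revealed 0 new [(none)] -> total=8

Answer: ..###
..###
....#
.....
..#..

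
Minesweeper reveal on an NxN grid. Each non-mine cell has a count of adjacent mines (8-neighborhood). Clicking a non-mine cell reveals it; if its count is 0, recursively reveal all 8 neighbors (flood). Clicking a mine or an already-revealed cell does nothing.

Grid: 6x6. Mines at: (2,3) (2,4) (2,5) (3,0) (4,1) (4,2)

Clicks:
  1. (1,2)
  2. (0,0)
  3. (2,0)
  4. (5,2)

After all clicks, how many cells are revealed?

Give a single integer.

Answer: 16

Derivation:
Click 1 (1,2) count=1: revealed 1 new [(1,2)] -> total=1
Click 2 (0,0) count=0: revealed 14 new [(0,0) (0,1) (0,2) (0,3) (0,4) (0,5) (1,0) (1,1) (1,3) (1,4) (1,5) (2,0) (2,1) (2,2)] -> total=15
Click 3 (2,0) count=1: revealed 0 new [(none)] -> total=15
Click 4 (5,2) count=2: revealed 1 new [(5,2)] -> total=16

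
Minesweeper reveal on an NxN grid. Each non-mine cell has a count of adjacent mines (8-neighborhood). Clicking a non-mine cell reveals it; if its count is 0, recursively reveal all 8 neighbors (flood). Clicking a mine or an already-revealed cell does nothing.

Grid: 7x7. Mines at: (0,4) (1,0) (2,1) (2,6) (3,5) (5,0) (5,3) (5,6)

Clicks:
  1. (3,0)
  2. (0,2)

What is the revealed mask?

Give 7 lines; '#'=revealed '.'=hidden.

Click 1 (3,0) count=1: revealed 1 new [(3,0)] -> total=1
Click 2 (0,2) count=0: revealed 6 new [(0,1) (0,2) (0,3) (1,1) (1,2) (1,3)] -> total=7

Answer: .###...
.###...
.......
#......
.......
.......
.......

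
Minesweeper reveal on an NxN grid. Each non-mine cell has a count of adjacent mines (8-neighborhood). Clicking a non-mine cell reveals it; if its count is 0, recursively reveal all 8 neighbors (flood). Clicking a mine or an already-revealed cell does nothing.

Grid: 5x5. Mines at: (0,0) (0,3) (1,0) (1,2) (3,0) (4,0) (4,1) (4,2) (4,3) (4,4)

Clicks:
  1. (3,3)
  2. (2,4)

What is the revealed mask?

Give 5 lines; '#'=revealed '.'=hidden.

Answer: .....
...##
...##
...##
.....

Derivation:
Click 1 (3,3) count=3: revealed 1 new [(3,3)] -> total=1
Click 2 (2,4) count=0: revealed 5 new [(1,3) (1,4) (2,3) (2,4) (3,4)] -> total=6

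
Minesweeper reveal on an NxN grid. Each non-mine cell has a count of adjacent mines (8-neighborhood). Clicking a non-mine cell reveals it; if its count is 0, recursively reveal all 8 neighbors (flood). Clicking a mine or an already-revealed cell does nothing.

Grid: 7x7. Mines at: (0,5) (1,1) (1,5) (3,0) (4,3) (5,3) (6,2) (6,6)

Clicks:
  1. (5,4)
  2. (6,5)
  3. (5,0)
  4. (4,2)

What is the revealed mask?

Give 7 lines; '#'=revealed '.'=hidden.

Answer: .......
.......
.......
.......
###....
##..#..
##...#.

Derivation:
Click 1 (5,4) count=2: revealed 1 new [(5,4)] -> total=1
Click 2 (6,5) count=1: revealed 1 new [(6,5)] -> total=2
Click 3 (5,0) count=0: revealed 6 new [(4,0) (4,1) (5,0) (5,1) (6,0) (6,1)] -> total=8
Click 4 (4,2) count=2: revealed 1 new [(4,2)] -> total=9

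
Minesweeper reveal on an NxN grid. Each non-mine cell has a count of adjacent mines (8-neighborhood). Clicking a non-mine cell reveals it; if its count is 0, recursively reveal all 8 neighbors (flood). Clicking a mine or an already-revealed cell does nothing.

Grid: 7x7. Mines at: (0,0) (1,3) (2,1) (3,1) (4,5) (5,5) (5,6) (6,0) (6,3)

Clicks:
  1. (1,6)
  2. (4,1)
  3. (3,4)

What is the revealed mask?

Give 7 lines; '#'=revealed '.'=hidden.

Click 1 (1,6) count=0: revealed 12 new [(0,4) (0,5) (0,6) (1,4) (1,5) (1,6) (2,4) (2,5) (2,6) (3,4) (3,5) (3,6)] -> total=12
Click 2 (4,1) count=1: revealed 1 new [(4,1)] -> total=13
Click 3 (3,4) count=1: revealed 0 new [(none)] -> total=13

Answer: ....###
....###
....###
....###
.#.....
.......
.......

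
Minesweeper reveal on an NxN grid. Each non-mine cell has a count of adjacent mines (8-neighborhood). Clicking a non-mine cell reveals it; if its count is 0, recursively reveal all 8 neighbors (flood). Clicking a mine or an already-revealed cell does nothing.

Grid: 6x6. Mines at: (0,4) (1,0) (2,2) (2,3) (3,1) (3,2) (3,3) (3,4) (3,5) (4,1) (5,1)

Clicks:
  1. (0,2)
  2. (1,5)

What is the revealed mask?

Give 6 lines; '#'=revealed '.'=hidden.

Click 1 (0,2) count=0: revealed 6 new [(0,1) (0,2) (0,3) (1,1) (1,2) (1,3)] -> total=6
Click 2 (1,5) count=1: revealed 1 new [(1,5)] -> total=7

Answer: .###..
.###.#
......
......
......
......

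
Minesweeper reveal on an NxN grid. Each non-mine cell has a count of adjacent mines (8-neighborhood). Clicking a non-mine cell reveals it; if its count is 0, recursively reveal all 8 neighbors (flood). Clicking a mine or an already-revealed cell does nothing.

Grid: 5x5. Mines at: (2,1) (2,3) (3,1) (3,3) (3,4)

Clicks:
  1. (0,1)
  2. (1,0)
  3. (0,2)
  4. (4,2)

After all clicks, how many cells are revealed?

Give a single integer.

Click 1 (0,1) count=0: revealed 10 new [(0,0) (0,1) (0,2) (0,3) (0,4) (1,0) (1,1) (1,2) (1,3) (1,4)] -> total=10
Click 2 (1,0) count=1: revealed 0 new [(none)] -> total=10
Click 3 (0,2) count=0: revealed 0 new [(none)] -> total=10
Click 4 (4,2) count=2: revealed 1 new [(4,2)] -> total=11

Answer: 11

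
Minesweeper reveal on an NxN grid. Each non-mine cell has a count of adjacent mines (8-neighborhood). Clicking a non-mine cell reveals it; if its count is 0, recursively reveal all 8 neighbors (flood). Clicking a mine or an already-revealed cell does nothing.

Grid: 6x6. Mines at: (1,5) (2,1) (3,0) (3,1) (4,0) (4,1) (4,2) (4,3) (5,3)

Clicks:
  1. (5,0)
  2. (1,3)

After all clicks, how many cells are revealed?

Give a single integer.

Answer: 17

Derivation:
Click 1 (5,0) count=2: revealed 1 new [(5,0)] -> total=1
Click 2 (1,3) count=0: revealed 16 new [(0,0) (0,1) (0,2) (0,3) (0,4) (1,0) (1,1) (1,2) (1,3) (1,4) (2,2) (2,3) (2,4) (3,2) (3,3) (3,4)] -> total=17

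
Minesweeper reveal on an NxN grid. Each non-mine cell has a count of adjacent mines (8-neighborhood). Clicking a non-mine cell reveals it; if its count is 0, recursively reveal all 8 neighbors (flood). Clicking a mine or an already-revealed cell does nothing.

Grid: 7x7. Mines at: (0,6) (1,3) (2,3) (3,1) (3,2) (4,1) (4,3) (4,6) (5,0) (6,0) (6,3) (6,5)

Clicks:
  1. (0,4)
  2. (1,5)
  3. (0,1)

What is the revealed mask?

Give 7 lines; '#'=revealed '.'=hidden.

Click 1 (0,4) count=1: revealed 1 new [(0,4)] -> total=1
Click 2 (1,5) count=1: revealed 1 new [(1,5)] -> total=2
Click 3 (0,1) count=0: revealed 9 new [(0,0) (0,1) (0,2) (1,0) (1,1) (1,2) (2,0) (2,1) (2,2)] -> total=11

Answer: ###.#..
###..#.
###....
.......
.......
.......
.......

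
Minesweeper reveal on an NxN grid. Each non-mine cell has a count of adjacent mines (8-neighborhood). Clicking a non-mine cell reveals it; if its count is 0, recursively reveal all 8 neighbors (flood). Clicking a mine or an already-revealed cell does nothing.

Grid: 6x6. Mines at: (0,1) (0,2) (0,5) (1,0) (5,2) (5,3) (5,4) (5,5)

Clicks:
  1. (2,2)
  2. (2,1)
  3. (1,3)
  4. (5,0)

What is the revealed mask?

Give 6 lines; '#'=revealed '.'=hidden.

Click 1 (2,2) count=0: revealed 25 new [(1,1) (1,2) (1,3) (1,4) (1,5) (2,0) (2,1) (2,2) (2,3) (2,4) (2,5) (3,0) (3,1) (3,2) (3,3) (3,4) (3,5) (4,0) (4,1) (4,2) (4,3) (4,4) (4,5) (5,0) (5,1)] -> total=25
Click 2 (2,1) count=1: revealed 0 new [(none)] -> total=25
Click 3 (1,3) count=1: revealed 0 new [(none)] -> total=25
Click 4 (5,0) count=0: revealed 0 new [(none)] -> total=25

Answer: ......
.#####
######
######
######
##....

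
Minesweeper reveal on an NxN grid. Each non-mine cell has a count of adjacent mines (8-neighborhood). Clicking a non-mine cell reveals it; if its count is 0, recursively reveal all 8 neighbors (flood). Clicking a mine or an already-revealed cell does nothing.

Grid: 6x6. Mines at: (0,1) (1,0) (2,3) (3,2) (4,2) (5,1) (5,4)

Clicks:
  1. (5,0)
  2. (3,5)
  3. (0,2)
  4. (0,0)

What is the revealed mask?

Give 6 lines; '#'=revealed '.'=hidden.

Click 1 (5,0) count=1: revealed 1 new [(5,0)] -> total=1
Click 2 (3,5) count=0: revealed 14 new [(0,2) (0,3) (0,4) (0,5) (1,2) (1,3) (1,4) (1,5) (2,4) (2,5) (3,4) (3,5) (4,4) (4,5)] -> total=15
Click 3 (0,2) count=1: revealed 0 new [(none)] -> total=15
Click 4 (0,0) count=2: revealed 1 new [(0,0)] -> total=16

Answer: #.####
..####
....##
....##
....##
#.....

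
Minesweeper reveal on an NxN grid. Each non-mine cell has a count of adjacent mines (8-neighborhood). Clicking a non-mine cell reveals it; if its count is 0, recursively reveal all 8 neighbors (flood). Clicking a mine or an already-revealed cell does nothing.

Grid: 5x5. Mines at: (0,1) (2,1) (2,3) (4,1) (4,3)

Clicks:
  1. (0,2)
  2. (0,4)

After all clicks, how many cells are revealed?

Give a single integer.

Answer: 6

Derivation:
Click 1 (0,2) count=1: revealed 1 new [(0,2)] -> total=1
Click 2 (0,4) count=0: revealed 5 new [(0,3) (0,4) (1,2) (1,3) (1,4)] -> total=6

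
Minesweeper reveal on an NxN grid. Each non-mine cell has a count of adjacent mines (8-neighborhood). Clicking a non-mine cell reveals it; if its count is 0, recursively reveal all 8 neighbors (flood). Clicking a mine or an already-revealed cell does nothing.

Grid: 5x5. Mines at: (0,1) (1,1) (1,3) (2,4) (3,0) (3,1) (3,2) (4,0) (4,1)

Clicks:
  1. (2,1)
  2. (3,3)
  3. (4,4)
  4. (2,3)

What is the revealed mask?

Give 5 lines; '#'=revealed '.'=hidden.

Answer: .....
.....
.#.#.
...##
...##

Derivation:
Click 1 (2,1) count=4: revealed 1 new [(2,1)] -> total=1
Click 2 (3,3) count=2: revealed 1 new [(3,3)] -> total=2
Click 3 (4,4) count=0: revealed 3 new [(3,4) (4,3) (4,4)] -> total=5
Click 4 (2,3) count=3: revealed 1 new [(2,3)] -> total=6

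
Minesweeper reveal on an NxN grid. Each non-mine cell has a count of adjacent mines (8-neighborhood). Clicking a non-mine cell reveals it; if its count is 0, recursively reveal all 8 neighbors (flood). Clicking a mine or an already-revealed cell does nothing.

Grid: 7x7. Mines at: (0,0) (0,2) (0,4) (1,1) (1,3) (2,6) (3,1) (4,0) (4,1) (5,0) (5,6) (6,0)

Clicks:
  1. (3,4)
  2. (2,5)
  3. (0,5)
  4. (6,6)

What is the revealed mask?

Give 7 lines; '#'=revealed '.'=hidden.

Answer: .....#.
.......
..####.
..####.
..####.
.#####.
.######

Derivation:
Click 1 (3,4) count=0: revealed 22 new [(2,2) (2,3) (2,4) (2,5) (3,2) (3,3) (3,4) (3,5) (4,2) (4,3) (4,4) (4,5) (5,1) (5,2) (5,3) (5,4) (5,5) (6,1) (6,2) (6,3) (6,4) (6,5)] -> total=22
Click 2 (2,5) count=1: revealed 0 new [(none)] -> total=22
Click 3 (0,5) count=1: revealed 1 new [(0,5)] -> total=23
Click 4 (6,6) count=1: revealed 1 new [(6,6)] -> total=24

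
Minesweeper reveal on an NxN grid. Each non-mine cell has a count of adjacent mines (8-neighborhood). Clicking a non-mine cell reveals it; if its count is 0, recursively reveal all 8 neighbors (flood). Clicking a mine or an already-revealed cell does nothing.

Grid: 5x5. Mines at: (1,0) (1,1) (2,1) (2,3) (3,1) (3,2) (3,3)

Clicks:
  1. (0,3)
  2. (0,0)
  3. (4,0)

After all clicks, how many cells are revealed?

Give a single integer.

Answer: 8

Derivation:
Click 1 (0,3) count=0: revealed 6 new [(0,2) (0,3) (0,4) (1,2) (1,3) (1,4)] -> total=6
Click 2 (0,0) count=2: revealed 1 new [(0,0)] -> total=7
Click 3 (4,0) count=1: revealed 1 new [(4,0)] -> total=8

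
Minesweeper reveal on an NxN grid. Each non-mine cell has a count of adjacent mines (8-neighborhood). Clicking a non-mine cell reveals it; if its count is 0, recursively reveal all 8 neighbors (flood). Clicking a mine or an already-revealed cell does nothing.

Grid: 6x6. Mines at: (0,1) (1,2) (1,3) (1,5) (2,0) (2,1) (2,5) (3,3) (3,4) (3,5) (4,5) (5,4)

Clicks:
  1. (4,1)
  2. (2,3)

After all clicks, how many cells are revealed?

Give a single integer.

Click 1 (4,1) count=0: revealed 11 new [(3,0) (3,1) (3,2) (4,0) (4,1) (4,2) (4,3) (5,0) (5,1) (5,2) (5,3)] -> total=11
Click 2 (2,3) count=4: revealed 1 new [(2,3)] -> total=12

Answer: 12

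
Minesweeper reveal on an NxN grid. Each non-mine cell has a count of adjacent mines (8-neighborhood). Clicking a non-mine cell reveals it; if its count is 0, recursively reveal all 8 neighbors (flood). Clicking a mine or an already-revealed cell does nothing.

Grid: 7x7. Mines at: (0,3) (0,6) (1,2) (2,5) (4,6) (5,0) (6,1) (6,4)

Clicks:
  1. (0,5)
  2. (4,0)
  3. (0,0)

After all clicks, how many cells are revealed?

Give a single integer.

Answer: 27

Derivation:
Click 1 (0,5) count=1: revealed 1 new [(0,5)] -> total=1
Click 2 (4,0) count=1: revealed 1 new [(4,0)] -> total=2
Click 3 (0,0) count=0: revealed 25 new [(0,0) (0,1) (1,0) (1,1) (2,0) (2,1) (2,2) (2,3) (2,4) (3,0) (3,1) (3,2) (3,3) (3,4) (3,5) (4,1) (4,2) (4,3) (4,4) (4,5) (5,1) (5,2) (5,3) (5,4) (5,5)] -> total=27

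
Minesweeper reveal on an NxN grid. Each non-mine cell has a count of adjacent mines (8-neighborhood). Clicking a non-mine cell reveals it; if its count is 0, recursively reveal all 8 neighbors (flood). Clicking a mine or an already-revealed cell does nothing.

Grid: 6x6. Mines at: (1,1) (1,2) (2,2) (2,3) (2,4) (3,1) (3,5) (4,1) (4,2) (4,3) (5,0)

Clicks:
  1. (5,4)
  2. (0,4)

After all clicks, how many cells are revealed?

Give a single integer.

Click 1 (5,4) count=1: revealed 1 new [(5,4)] -> total=1
Click 2 (0,4) count=0: revealed 6 new [(0,3) (0,4) (0,5) (1,3) (1,4) (1,5)] -> total=7

Answer: 7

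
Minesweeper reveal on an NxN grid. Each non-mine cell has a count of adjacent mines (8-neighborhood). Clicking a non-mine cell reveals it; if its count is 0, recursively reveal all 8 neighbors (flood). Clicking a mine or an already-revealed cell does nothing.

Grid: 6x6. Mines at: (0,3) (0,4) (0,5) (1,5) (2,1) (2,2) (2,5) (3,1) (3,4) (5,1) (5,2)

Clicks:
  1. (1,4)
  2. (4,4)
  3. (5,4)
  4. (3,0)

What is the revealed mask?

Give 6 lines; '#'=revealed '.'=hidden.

Answer: ......
....#.
......
#.....
...###
...###

Derivation:
Click 1 (1,4) count=5: revealed 1 new [(1,4)] -> total=1
Click 2 (4,4) count=1: revealed 1 new [(4,4)] -> total=2
Click 3 (5,4) count=0: revealed 5 new [(4,3) (4,5) (5,3) (5,4) (5,5)] -> total=7
Click 4 (3,0) count=2: revealed 1 new [(3,0)] -> total=8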